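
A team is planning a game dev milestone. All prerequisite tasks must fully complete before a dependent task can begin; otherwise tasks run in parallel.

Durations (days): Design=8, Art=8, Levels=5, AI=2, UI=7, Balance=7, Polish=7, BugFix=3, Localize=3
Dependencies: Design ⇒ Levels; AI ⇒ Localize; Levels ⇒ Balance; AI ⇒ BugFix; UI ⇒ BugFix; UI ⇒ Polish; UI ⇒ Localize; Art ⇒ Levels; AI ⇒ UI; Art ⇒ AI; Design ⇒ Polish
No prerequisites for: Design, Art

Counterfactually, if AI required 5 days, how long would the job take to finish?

Critical path before the change: Art→AI→UI→Polish = 8+2+7+7 = 24 giving 24 days.
AI lies on that path, so at 5 days the path becomes 27 days.
The critical path is still Art→AI→UI→Polish; finish is now 27 days.

27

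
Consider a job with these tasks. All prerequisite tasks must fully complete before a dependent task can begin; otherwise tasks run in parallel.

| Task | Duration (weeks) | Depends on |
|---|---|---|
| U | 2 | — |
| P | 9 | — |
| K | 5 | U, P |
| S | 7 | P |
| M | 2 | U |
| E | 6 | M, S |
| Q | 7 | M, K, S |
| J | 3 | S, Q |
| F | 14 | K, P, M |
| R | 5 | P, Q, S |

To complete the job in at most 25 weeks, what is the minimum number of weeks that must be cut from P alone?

Current finish: 28 weeks; target: 25.
P is on every critical path, so each week cut from P cuts the finish by one (this holds down to a finish of 21).
Need 28 − 25 = 3 weeks off P → P becomes 6 weeks, finish becomes 25.

3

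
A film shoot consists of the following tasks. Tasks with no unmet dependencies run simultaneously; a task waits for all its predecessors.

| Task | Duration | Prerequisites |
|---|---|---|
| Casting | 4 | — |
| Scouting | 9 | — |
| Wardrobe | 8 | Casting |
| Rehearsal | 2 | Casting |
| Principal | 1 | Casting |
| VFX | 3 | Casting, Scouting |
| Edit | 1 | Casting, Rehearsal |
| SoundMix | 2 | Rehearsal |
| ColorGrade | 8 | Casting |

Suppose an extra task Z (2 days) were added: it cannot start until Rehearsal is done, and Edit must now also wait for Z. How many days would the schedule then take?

12

Originally the schedule takes 12 days.
With Z inserted, Edit now waits for max(Casting, Rehearsal, Z).
New critical path: Casting→Wardrobe = 4+8 = 12 ⇒ 12 days.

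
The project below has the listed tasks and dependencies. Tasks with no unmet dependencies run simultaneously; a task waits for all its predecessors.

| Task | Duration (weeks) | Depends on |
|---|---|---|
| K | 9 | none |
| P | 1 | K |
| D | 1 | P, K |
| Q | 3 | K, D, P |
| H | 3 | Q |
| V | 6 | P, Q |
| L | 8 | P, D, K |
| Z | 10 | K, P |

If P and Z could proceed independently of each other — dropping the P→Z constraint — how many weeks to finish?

Before: longest chain K→P→D→Q→V = 9+1+1+3+6 = 20, finish 20.
Without P→Z, Z's earliest start moves from 10 to 9.
The longest chain is now K→P→D→Q→V = 9+1+1+3+6 = 20, so the project takes 20 weeks.

20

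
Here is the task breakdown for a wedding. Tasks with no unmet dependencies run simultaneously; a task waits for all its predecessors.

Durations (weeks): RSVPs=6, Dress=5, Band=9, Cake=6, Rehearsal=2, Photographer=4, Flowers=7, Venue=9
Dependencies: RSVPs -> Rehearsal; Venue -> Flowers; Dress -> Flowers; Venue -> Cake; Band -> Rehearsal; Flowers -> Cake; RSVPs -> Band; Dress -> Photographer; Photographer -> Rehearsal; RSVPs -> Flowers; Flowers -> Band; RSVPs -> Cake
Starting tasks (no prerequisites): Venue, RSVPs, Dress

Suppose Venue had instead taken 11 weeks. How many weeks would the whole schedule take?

29

Actual critical path: Venue→Flowers→Band→Rehearsal = 9+7+9+2 = 27 ⇒ 27 weeks.
Venue is on the critical path; changing it to 11 makes that path 29 weeks.
The critical path is still Venue→Flowers→Band→Rehearsal; finish is now 29 weeks.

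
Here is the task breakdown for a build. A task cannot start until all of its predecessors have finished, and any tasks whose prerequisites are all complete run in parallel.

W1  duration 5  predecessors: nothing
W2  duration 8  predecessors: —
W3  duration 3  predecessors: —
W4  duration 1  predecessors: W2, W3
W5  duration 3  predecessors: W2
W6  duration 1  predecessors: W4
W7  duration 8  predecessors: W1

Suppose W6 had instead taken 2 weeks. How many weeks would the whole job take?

Actual critical path: W1→W7 = 5+8 = 13 ⇒ 13 weeks.
The longest path through W6 is only 10 weeks, so W6 has float 3.
No other chain overtakes it, so the finish is 13 weeks.

13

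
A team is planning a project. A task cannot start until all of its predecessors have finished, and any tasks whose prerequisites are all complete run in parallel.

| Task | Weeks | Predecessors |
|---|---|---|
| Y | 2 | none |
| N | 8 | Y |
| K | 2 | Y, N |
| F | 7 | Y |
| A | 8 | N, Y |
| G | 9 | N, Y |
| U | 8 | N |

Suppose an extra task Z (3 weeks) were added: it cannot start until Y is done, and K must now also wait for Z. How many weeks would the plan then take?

19

Originally the plan takes 19 weeks.
With Z inserted, K now waits for max(Y, N, Z).
New critical path: Y→N→G = 2+8+9 = 19 ⇒ 19 weeks.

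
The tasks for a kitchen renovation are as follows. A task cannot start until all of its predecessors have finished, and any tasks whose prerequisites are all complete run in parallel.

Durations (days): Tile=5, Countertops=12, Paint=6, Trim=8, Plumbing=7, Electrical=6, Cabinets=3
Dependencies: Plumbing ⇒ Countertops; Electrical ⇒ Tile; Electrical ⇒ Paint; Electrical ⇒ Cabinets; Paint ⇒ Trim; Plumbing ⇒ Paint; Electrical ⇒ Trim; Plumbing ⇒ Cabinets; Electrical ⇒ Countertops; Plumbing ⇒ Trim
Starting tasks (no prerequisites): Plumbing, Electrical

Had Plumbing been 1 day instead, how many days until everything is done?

20

Actual critical path: Plumbing→Paint→Trim = 7+6+8 = 21 ⇒ 21 days.
Since Plumbing is critical, the -6 change carries straight to that chain (now 15 days).
The binding chain switches to Electrical→Paint→Trim = 6+6+8 = 20; finish 20 days.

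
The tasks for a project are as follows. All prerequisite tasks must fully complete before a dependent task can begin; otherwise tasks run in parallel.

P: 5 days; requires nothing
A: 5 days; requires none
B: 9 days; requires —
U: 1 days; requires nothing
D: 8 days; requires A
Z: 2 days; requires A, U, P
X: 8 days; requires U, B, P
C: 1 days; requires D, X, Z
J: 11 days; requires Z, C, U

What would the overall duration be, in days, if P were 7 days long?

29

The binding path is B→X→C→J = 9+8+1+11 = 29; finish at 29 days.
P is off the critical path — its longest chain is 25 days, giving 4 of slack.
The critical path is still B→X→C→J; finish is now 29 days.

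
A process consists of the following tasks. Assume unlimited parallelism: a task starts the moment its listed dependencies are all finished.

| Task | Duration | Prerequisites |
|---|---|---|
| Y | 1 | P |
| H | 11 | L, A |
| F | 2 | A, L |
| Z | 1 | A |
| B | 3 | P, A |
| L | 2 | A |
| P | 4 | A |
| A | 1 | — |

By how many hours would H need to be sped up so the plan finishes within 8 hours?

Current finish: 14 hours; target: 8.
H is on every critical path, so each hour cut from H cuts the finish by one (this holds down to a finish of 8).
Need 14 − 8 = 6 hours off H → H becomes 5 hours, finish becomes 8.

6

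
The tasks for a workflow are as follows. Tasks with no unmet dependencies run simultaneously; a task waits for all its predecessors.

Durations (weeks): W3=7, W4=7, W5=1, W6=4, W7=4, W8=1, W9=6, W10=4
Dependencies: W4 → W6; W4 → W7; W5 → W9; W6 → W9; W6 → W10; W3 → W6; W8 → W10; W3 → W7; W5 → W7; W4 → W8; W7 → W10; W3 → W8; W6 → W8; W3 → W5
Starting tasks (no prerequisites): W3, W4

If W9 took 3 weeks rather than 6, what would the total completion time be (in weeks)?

As given, the longest chain is W3→W6→W9 = 7+4+6 = 17, so the finish is 17 weeks.
W9 is on the critical path; changing it to 3 makes that path 14 weeks.
New critical path: W3→W5→W7→W10 = 7+1+4+4 = 16 ⇒ 16 weeks.

16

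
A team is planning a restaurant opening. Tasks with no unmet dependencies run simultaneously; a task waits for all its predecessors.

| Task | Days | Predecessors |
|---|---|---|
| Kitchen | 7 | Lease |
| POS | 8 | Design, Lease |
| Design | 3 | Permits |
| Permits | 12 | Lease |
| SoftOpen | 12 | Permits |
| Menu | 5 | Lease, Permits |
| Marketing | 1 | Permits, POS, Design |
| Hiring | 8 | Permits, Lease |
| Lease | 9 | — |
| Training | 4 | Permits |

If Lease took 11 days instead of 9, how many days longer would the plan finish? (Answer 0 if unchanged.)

2

Critical path before the change: Lease→Permits→Design→POS→Marketing = 9+12+3+8+1 = 33 giving 33 days.
Lease lies on that path, so at 11 days the path becomes 35 days.
The critical path is still Lease→Permits→Design→POS→Marketing; finish is now 35 days.
Change in finish: 35 − 33 = +2 days.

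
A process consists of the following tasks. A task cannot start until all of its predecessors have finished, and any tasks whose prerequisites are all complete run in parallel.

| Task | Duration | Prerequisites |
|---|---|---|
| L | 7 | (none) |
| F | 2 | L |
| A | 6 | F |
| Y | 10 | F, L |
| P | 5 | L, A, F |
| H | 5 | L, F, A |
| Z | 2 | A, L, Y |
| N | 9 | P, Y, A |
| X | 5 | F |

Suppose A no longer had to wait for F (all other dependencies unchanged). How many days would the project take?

28

With the dependency in place, L→F→A→P→N = 7+2+6+5+9 = 29 sets the finish at 29 days.
Without F→A, A's earliest start moves from 9 to 0.
The longest chain is now L→F→Y→N = 7+2+10+9 = 28, so the project takes 28 days.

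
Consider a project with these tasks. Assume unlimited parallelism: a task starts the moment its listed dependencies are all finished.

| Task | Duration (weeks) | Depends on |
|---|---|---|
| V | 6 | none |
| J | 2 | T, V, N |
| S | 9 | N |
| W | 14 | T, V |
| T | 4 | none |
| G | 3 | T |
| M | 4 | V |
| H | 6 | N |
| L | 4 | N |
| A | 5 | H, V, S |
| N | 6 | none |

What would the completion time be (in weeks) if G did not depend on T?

Original critical path: N→S→A = 6+9+5 = 20 ⇒ 20 weeks.
Without T→G, G's earliest start moves from 4 to 0.
After: N→S→A = 6+9+5 = 20 → 20 weeks.

20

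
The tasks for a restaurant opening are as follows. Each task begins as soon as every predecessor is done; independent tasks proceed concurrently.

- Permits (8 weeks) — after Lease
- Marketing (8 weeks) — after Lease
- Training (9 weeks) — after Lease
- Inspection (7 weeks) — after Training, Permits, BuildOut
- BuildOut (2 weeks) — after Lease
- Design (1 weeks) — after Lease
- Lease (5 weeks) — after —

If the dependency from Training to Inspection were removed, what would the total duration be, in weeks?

With the dependency in place, Lease→Training→Inspection = 5+9+7 = 21 sets the finish at 21 weeks.
Without Training→Inspection, Inspection's earliest start moves from 14 to 13.
New critical path: Lease→Permits→Inspection = 5+8+7 = 20 ⇒ 20 weeks.

20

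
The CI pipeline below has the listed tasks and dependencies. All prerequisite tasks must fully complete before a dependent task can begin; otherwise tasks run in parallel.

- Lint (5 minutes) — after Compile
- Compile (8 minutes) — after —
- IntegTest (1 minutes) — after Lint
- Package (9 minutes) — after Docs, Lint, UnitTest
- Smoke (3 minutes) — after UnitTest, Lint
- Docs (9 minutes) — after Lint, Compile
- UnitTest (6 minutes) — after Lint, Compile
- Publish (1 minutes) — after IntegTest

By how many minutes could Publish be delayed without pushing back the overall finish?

16

The longest chain is Compile→Lint→Docs→Package = 8+5+9+9 = 31; overall finish 31 minutes.
Longest path through Publish: 15 minutes (earliest finish 15, latest finish 31).
Float = 31 − 15 = 16.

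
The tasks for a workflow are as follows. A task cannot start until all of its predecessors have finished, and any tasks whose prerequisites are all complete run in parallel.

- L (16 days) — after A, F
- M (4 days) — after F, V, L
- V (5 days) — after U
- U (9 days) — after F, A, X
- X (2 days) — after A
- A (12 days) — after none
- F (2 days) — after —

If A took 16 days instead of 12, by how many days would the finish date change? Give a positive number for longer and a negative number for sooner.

The binding path is A→X→U→V→M = 12+2+9+5+4 = 32; finish at 32 days.
Since A is critical, the +4 change carries straight to that chain (now 36 days).
The critical path is still A→X→U→V→M; finish is now 36 days.
Change in finish: 36 − 32 = +4 days.

4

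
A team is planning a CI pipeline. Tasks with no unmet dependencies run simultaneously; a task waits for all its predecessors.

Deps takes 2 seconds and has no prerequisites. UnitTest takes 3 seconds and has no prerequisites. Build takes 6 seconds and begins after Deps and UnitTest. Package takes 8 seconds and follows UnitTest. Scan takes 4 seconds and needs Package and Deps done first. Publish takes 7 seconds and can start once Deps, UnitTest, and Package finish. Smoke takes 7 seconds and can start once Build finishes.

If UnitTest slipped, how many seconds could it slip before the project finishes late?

0

The longest chain is UnitTest→Package→Publish = 3+8+7 = 18; overall finish 18 seconds.
UnitTest finishes as early as 3 and must finish by 3.
Slack of UnitTest = 0 − 0 = 0 seconds.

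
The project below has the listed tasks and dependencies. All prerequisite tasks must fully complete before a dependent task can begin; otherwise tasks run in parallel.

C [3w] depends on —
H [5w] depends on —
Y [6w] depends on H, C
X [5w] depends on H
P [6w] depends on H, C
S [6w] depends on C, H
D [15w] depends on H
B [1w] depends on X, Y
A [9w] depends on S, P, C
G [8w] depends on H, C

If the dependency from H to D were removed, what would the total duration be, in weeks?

With the dependency in place, H→P→A = 5+6+9 = 20 sets the finish at 20 weeks.
Without H→D, D's earliest start moves from 5 to 0.
The longest chain is now H→P→A = 5+6+9 = 20, so the plan takes 20 weeks.

20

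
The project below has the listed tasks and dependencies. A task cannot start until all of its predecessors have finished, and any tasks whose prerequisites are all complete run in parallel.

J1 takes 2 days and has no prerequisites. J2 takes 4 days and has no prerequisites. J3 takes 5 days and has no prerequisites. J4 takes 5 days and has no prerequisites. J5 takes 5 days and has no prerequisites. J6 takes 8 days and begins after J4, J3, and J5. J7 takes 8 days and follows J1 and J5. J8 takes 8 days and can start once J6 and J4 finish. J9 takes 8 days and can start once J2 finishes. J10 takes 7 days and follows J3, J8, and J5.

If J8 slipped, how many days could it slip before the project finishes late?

0

Critical path: J3→J6→J8→J10 = 5+8+8+7 = 28, so the finish is 28 days.
Longest path through J8: 28 days (earliest finish 21, latest finish 21).
Slack of J8 = 13 − 13 = 0 days.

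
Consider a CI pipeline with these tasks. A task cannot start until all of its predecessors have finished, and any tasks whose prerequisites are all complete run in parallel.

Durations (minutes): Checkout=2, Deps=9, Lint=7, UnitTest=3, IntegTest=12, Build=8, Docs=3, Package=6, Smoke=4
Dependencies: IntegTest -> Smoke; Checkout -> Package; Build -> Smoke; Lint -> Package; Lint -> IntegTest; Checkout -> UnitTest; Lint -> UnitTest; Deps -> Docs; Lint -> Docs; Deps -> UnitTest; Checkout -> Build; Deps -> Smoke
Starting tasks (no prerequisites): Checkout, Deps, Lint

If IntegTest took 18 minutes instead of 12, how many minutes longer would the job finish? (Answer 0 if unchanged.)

Baseline: Lint→IntegTest→Smoke = 7+12+4 = 23 → 23 minutes.
IntegTest lies on that path, so at 18 minutes the path becomes 29 minutes.
That remains the longest chain; total 29 minutes.
Change in finish: 29 − 23 = +6 minutes.

6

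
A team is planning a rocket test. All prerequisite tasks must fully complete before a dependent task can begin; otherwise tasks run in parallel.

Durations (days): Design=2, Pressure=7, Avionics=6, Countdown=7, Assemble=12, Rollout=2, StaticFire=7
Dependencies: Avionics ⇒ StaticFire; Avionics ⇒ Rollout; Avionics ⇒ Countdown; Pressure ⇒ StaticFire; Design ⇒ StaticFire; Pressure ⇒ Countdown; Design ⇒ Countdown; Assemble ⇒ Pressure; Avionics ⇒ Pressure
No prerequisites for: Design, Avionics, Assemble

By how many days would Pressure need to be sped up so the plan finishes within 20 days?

Current finish: 26 days; target: 20.
Pressure is on every critical path, so each day cut from Pressure cuts the finish by one (this holds down to a finish of 20).
Need 26 − 20 = 6 days off Pressure → Pressure becomes 1 day, finish becomes 20.

6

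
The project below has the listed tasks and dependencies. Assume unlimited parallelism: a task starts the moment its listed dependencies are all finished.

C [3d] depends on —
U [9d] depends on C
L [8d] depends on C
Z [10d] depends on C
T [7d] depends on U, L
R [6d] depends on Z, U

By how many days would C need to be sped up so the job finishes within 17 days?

2

Current finish: 19 days; target: 17.
C is on every critical path, so each day cut from C cuts the finish by one (this holds down to a finish of 17).
Need 19 − 17 = 2 days off C → C becomes 1 day, finish becomes 17.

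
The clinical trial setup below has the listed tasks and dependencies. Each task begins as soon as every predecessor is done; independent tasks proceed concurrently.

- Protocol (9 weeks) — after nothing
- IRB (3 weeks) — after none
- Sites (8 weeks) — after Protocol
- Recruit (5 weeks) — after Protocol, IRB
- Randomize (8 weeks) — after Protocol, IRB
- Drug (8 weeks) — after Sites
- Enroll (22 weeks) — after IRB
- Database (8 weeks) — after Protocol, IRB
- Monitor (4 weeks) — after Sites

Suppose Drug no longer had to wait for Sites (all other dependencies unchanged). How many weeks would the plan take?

Before: longest chain Protocol→Sites→Drug = 9+8+8 = 25, finish 25.
Without Sites→Drug, Drug's earliest start moves from 17 to 0.
After: IRB→Enroll = 3+22 = 25 → 25 weeks.

25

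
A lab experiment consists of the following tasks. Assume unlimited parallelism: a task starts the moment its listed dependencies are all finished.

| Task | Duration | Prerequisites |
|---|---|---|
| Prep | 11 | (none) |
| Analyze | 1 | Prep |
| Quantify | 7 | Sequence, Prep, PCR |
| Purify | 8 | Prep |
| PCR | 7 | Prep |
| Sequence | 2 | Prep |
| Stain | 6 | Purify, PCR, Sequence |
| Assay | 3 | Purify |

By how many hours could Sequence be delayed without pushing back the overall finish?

Critical path: Prep→PCR→Quantify = 11+7+7 = 25, so the finish is 25 hours.
Sequence finishes as early as 13 and must finish by 18.
Float = 25 − 20 = 5.

5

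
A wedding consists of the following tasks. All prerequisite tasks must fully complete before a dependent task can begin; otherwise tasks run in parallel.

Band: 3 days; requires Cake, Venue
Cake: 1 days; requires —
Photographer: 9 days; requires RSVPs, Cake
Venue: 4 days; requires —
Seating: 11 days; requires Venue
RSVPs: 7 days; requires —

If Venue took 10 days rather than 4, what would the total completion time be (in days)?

Critical path before the change: RSVPs→Photographer = 7+9 = 16 giving 16 days.
The longest path through Venue is only 15 days, so Venue has float 1.
Now Venue→Seating = 10+11 = 21 is longest, so the finish becomes 21 days.

21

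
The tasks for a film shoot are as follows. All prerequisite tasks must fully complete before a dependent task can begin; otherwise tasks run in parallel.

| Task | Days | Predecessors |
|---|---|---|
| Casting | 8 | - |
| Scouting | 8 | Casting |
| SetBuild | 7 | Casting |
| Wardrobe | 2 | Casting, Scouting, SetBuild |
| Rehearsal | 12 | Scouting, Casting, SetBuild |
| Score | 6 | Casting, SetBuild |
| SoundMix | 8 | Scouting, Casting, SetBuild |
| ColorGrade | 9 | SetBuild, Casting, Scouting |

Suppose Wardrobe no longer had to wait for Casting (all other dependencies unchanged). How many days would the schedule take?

With the dependency in place, Casting→Scouting→Rehearsal = 8+8+12 = 28 sets the finish at 28 days.
Dropping Casting→Wardrobe doesn't change Wardrobe's earliest start (16); another predecessor still binds.
After: Casting→Scouting→Rehearsal = 8+8+12 = 28 → 28 days.

28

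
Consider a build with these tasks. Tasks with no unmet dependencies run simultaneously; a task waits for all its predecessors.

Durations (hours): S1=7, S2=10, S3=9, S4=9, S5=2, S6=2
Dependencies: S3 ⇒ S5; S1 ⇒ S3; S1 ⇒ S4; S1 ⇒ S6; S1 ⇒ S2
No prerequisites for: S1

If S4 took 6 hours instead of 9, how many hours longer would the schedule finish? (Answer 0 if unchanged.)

Baseline: S1→S3→S5 = 7+9+2 = 18 → 18 hours.
S4 has 2 hours of float (longest path through it is 16).
The critical path is still S1→S3→S5; finish is now 18 hours.
Change in finish: 18 − 18 = +0 hours.

0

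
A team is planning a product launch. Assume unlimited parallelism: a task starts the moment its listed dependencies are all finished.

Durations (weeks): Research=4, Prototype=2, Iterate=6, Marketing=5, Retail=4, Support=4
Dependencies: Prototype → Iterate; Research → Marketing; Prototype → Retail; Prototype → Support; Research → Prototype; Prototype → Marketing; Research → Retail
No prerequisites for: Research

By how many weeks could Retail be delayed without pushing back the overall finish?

2

The longest chain is Research→Prototype→Iterate = 4+2+6 = 12; overall finish 12 weeks.
Retail finishes as early as 10 and must finish by 12.
Slack of Retail = 8 − 6 = 2 weeks.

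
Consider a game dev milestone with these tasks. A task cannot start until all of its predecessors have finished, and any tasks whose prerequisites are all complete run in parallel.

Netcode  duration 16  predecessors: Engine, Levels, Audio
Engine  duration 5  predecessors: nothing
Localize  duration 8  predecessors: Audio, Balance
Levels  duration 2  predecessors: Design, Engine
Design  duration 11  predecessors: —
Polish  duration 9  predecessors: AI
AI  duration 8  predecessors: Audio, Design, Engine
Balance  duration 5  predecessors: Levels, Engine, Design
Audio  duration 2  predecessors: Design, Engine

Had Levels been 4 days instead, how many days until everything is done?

Actual critical path: Design→Audio→AI→Polish = 11+2+8+9 = 30 ⇒ 30 days.
Levels is off the critical path — its longest chain is 29 days, giving 1 of slack.
Now Design→Levels→Netcode = 11+4+16 = 31 is longest, so the finish becomes 31 days.

31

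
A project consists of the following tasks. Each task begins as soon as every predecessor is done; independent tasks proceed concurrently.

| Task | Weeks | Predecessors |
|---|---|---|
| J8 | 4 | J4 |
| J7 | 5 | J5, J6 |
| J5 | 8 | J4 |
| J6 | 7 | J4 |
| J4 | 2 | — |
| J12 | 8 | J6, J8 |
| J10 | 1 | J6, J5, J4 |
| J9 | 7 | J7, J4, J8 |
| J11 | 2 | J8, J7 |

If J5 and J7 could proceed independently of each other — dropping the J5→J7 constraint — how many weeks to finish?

21

Before: longest chain J4→J5→J7→J9 = 2+8+5+7 = 22, finish 22.
Without J5→J7, J7's earliest start moves from 10 to 9.
After: J4→J6→J7→J9 = 2+7+5+7 = 21 → 21 weeks.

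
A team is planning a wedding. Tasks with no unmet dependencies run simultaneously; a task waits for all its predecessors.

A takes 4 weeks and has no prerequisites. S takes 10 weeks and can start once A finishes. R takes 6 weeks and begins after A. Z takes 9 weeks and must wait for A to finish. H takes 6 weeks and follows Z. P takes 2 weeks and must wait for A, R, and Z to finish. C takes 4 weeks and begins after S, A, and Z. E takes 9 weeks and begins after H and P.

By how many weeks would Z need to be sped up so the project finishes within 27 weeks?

Current finish: 28 weeks; target: 27.
Z is on every critical path, so each week cut from Z cuts the finish by one (this holds down to a finish of 21).
Need 28 − 27 = 1 week off Z → Z becomes 8 weeks, finish becomes 27.

1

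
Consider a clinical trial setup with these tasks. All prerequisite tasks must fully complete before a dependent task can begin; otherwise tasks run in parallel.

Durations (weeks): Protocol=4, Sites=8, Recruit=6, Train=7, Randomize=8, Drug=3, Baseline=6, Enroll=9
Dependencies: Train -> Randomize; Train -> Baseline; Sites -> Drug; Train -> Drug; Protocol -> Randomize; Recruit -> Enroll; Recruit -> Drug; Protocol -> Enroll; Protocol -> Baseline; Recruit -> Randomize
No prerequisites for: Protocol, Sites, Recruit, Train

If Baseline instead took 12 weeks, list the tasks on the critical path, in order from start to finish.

Train, Baseline

Critical path before the change: Recruit→Enroll = 6+9 = 15 giving 15 weeks.
Baseline is off the critical path — its longest chain is 13 weeks, giving 2 of slack.
Now Train→Baseline = 7+12 = 19 is longest, so the finish becomes 19 weeks.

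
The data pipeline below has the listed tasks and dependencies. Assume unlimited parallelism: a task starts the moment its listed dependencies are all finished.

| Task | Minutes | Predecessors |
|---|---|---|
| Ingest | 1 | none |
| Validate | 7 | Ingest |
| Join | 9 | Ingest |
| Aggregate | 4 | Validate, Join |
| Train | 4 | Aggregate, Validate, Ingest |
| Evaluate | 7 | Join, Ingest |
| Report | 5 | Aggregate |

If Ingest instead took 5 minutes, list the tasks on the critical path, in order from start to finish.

Actual critical path: Ingest→Join→Aggregate→Report = 1+9+4+5 = 19 ⇒ 19 minutes.
Ingest lies on that path, so at 5 minutes the path becomes 23 minutes.
No other chain overtakes it, so the finish is 23 minutes.

Ingest, Join, Aggregate, Report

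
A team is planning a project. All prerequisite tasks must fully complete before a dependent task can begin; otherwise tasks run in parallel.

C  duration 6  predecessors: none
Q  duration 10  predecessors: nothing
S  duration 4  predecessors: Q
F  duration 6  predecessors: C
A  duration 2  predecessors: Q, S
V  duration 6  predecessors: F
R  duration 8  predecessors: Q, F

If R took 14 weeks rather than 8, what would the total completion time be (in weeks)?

26

Baseline: C→F→R = 6+6+8 = 20 → 20 weeks.
R lies on that path, so at 14 weeks the path becomes 26 weeks.
The critical path is still C→F→R; finish is now 26 weeks.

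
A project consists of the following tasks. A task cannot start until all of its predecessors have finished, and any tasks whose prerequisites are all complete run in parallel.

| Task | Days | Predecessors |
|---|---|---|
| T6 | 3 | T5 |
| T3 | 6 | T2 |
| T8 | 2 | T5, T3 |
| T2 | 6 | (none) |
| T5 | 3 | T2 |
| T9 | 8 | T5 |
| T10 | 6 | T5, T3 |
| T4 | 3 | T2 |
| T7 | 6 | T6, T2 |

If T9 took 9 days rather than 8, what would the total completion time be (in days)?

Actual critical path: T2→T3→T10 = 6+6+6 = 18 ⇒ 18 days.
The longest path through T9 is only 17 days, so T9 has float 1.
The critical path is still T2→T3→T10; finish is now 18 days.

18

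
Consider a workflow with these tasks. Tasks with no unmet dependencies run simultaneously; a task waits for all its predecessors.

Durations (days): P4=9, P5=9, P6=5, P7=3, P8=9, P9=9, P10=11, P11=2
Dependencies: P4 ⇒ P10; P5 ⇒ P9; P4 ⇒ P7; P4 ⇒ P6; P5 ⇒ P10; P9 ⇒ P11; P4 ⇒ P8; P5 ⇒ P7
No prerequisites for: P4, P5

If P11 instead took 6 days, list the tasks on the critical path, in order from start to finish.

As given, the longest chain is P5→P9→P11 = 9+9+2 = 20, so the finish is 20 days.
Since P11 is critical, the +4 change carries straight to that chain (now 24 days).
No other chain overtakes it, so the finish is 24 days.

P5, P9, P11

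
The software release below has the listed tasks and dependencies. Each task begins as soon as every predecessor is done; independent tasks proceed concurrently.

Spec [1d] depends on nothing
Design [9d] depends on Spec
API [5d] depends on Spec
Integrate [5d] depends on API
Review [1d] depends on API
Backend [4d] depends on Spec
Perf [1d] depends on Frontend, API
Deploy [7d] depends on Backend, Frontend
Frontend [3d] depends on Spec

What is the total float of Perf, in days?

The longest chain is Spec→Backend→Deploy = 1+4+7 = 12; overall finish 12 days.
Longest path through Perf: 7 days (earliest finish 7, latest finish 12).
So Perf can slip 12 − 7 = 5 days.

5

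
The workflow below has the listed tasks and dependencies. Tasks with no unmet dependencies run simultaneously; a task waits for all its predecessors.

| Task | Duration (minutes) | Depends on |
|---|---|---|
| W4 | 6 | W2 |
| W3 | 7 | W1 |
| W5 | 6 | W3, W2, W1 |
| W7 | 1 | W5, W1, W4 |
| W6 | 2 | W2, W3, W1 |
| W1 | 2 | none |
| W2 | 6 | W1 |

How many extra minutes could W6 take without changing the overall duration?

Critical path: W1→W3→W5→W7 = 2+7+6+1 = 16, so the finish is 16 minutes.
Longest path through W6: 11 minutes (earliest finish 11, latest finish 16).
Slack of W6 = 14 − 9 = 5 minutes.

5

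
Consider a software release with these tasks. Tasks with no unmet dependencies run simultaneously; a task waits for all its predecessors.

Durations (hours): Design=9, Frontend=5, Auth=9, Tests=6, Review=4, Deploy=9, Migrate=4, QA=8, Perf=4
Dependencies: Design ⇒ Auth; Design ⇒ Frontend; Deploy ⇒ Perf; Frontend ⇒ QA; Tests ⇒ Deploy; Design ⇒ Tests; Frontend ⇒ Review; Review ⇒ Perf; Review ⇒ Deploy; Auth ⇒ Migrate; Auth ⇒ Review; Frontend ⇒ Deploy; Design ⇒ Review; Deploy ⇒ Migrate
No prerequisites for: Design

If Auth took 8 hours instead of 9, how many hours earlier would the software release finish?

As given, the longest chain is Design→Auth→Review→Deploy→Migrate = 9+9+4+9+4 = 35, so the finish is 35 hours.
Since Auth is critical, the -1 change carries straight to that chain (now 34 hours).
The critical path is still Design→Auth→Review→Deploy→Migrate; finish is now 34 hours.
Change in finish: 34 − 35 = -1 hours.

1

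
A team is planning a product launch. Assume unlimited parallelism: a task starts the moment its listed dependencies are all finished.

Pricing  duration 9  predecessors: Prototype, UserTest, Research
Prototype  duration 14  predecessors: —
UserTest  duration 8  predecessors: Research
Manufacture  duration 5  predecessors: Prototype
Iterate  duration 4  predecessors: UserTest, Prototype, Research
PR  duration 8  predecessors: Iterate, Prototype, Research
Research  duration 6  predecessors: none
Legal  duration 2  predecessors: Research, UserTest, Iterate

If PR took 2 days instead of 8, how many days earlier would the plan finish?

3

As given, the longest chain is Research→UserTest→Iterate→PR = 6+8+4+8 = 26, so the finish is 26 days.
Since PR is critical, the -6 change carries straight to that chain (now 20 days).
The binding chain switches to Research→UserTest→Pricing = 6+8+9 = 23; finish 23 days.
Change in finish: 23 − 26 = -3 days.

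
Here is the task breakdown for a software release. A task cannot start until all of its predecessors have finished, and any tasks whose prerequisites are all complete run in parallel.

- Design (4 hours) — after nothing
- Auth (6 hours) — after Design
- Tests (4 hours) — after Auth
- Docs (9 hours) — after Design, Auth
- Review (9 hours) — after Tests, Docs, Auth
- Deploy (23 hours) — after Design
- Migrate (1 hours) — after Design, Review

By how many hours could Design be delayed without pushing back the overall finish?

The longest chain is Design→Auth→Docs→Review→Migrate = 4+6+9+9+1 = 29; overall finish 29 hours.
The longest chain containing Design totals 29 hours.
So Design can slip 4 − 4 = 0 hours.

0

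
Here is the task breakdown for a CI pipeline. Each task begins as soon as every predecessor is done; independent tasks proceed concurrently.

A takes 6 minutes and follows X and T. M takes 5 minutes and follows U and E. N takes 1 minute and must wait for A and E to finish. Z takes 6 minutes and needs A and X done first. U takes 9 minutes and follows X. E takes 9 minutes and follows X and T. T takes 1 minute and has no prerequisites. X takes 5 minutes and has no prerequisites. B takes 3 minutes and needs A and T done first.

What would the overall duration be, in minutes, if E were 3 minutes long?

19

Critical path before the change: X→E→M = 5+9+5 = 19 giving 19 minutes.
E lies on that path, so at 3 minutes the path becomes 13 minutes.
Now X→U→M = 5+9+5 = 19 is longest, so the finish becomes 19 minutes.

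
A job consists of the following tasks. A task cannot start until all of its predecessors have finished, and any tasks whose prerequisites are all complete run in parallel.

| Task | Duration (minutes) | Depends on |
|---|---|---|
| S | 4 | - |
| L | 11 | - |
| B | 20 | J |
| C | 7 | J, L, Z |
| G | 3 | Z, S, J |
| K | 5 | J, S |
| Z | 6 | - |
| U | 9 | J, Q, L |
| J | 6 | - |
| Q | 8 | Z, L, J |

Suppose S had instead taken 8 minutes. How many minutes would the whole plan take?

Critical path before the change: L→Q→U = 11+8+9 = 28 giving 28 minutes.
The longest path through S is only 9 minutes, so S has float 19.
No other chain overtakes it, so the finish is 28 minutes.

28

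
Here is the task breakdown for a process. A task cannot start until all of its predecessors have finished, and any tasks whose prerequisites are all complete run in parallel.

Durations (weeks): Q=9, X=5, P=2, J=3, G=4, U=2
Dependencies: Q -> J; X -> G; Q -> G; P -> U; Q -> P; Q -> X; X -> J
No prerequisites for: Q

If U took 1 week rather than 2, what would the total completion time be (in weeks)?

The binding path is Q→X→G = 9+5+4 = 18; finish at 18 weeks.
The longest path through U is only 13 weeks, so U has float 5.
The critical path is still Q→X→G; finish is now 18 weeks.

18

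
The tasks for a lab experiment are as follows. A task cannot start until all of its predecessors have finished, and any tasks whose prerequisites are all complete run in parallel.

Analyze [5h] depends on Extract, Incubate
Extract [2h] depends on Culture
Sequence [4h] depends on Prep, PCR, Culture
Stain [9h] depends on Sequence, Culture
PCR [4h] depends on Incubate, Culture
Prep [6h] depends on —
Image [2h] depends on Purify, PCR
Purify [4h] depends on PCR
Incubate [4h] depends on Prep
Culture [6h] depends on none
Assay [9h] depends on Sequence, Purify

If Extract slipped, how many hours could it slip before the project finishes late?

14

The longest chain is Prep→Incubate→PCR→Sequence→Assay = 6+4+4+4+9 = 27; overall finish 27 hours.
Longest path through Extract: 13 hours (earliest finish 8, latest finish 22).
Slack of Extract = 20 − 6 = 14 hours.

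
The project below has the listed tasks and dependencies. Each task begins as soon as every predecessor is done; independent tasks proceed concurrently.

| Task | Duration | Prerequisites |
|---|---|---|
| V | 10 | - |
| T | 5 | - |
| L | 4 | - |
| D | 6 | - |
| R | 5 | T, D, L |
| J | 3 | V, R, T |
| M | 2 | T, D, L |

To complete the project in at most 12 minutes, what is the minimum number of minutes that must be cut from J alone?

Current finish: 14 minutes; target: 12.
J is on every critical path, so each minute cut from J cuts the finish by one (this holds down to a finish of 12).
Need 14 − 12 = 2 minutes off J → J becomes 1 minute, finish becomes 12.

2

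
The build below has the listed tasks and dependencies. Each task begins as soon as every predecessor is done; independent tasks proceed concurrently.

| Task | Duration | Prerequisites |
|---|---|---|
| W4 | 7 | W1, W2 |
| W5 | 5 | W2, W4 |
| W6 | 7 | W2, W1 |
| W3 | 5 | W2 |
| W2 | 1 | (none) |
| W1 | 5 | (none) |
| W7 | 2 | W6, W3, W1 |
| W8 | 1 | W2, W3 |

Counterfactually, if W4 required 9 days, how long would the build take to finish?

Actual critical path: W1→W4→W5 = 5+7+5 = 17 ⇒ 17 days.
W4 is on the critical path; changing it to 9 makes that path 19 days.
The critical path is still W1→W4→W5; finish is now 19 days.

19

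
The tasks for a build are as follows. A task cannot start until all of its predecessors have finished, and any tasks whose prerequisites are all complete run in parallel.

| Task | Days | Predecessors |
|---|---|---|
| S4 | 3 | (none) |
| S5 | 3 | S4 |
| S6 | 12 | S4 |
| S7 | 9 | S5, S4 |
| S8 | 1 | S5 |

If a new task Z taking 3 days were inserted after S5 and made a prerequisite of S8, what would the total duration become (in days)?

Originally the job takes 15 days.
With Z inserted, S8 now waits for max(S5, Z).
New critical path: S4→S5→S7 = 3+3+9 = 15 ⇒ 15 days.

15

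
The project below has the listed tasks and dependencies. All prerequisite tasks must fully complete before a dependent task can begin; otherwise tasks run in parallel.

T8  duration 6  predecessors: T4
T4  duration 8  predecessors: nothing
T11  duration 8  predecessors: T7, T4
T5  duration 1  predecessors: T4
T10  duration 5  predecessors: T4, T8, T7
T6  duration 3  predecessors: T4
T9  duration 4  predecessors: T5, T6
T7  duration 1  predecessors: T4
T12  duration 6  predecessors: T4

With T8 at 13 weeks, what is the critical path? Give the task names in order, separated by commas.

T4, T8, T10

Actual critical path: T4→T8→T10 = 8+6+5 = 19 ⇒ 19 weeks.
T8 is on the critical path; changing it to 13 makes that path 26 weeks.
No other chain overtakes it, so the finish is 26 weeks.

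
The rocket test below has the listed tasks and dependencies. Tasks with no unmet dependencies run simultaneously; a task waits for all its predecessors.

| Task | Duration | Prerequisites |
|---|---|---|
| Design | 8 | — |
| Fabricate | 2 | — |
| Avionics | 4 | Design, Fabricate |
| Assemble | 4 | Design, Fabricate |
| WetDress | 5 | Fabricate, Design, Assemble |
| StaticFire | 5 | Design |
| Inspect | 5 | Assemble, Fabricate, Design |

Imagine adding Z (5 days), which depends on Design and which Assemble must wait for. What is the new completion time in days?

Originally the project takes 17 days.
With Z inserted, Assemble now waits for max(Design, Fabricate, Z).
New critical path: Design→Z→Assemble→WetDress = 8+5+4+5 = 22 ⇒ 22 days.

22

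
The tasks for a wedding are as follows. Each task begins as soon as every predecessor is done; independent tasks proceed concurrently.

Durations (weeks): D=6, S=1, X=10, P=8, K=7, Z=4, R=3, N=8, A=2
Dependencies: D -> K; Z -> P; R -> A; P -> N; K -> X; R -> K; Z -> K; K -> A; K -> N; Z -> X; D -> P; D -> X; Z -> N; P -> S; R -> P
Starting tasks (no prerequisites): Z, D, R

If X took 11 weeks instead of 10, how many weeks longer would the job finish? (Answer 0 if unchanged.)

As given, the longest chain is D→K→X = 6+7+10 = 23, so the finish is 23 weeks.
X lies on that path, so at 11 weeks the path becomes 24 weeks.
That remains the longest chain; total 24 weeks.
Change in finish: 24 − 23 = +1 weeks.

1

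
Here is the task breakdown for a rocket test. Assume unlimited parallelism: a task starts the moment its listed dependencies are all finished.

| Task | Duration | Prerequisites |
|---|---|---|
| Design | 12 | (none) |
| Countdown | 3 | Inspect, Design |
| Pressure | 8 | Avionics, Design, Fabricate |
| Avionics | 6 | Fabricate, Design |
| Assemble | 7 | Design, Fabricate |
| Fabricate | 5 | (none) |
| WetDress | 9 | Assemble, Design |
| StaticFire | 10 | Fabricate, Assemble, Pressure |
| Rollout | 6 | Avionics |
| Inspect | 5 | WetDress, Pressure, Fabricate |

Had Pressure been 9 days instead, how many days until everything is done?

37

Actual critical path: Design→Avionics→Pressure→StaticFire = 12+6+8+10 = 36 ⇒ 36 days.
Pressure lies on that path, so at 9 days the path becomes 37 days.
The critical path is still Design→Avionics→Pressure→StaticFire; finish is now 37 days.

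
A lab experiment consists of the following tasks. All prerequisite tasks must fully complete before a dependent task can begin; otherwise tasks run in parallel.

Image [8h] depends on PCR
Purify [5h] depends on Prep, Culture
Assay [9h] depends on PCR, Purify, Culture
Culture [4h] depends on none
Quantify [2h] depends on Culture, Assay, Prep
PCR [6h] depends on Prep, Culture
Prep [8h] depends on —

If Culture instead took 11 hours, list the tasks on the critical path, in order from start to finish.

Culture, PCR, Assay, Quantify

The binding path is Prep→PCR→Assay→Quantify = 8+6+9+2 = 25; finish at 25 hours.
The longest path through Culture is only 21 hours, so Culture has float 4.
The binding chain switches to Culture→PCR→Assay→Quantify = 11+6+9+2 = 28; finish 28 hours.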